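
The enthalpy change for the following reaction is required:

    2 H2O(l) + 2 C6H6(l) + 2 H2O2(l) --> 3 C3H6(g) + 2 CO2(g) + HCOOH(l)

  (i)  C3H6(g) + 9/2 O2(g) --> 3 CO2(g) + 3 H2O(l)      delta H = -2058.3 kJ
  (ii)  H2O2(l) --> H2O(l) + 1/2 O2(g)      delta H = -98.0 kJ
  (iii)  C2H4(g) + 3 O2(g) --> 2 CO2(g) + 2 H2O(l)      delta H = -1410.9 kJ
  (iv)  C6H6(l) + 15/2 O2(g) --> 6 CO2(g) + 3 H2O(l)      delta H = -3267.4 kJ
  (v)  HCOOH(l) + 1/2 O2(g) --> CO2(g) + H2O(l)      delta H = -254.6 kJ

(i) reversed and × 3 (reverse to put C3H6(g) on the product side; ×3 to match 3 C3H6(g) in the target): (-3)·(-2058.3) = +6174.9 kJ
(ii) × 2 (×2 to match 2 H2O2(l) in the target): (2)·(-98.0) = -196.0 kJ
(iii): not needed (C2H4(g) appears nowhere else).
(iv) × 2 (×2 to match 2 C6H6(l) in the target): (2)·(-3267.4) = -6534.8 kJ
(v) reversed (HCOOH(l) must end up as a product): +254.6 kJ
Summing the manipulated equations, delta H = (-3)·(-2058.3) + (2)·(-98.0) + (2)·(-3267.4) + (-1)·(-254.6) = -301.3 kJ

delta H = -301.3 kJ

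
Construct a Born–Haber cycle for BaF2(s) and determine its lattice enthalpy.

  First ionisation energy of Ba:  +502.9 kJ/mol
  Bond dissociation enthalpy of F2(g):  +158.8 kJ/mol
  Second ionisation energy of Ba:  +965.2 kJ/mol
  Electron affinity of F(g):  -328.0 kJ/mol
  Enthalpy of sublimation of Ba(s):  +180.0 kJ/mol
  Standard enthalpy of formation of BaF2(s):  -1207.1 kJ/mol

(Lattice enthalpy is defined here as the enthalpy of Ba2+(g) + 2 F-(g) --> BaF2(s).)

U = -2358.0 kJ/mol

ΔHf° = 1·ΔHsub + 1·(ΣIE) + 1·D(F2) + 2·EA + U
-1207.1 = 1·(+180.0) + 1·(+1468.1) + 1·(+158.8) + 2·(-328.0) + U
U = -1207.1 − (+1150.9) = -2358.0 kJ/mol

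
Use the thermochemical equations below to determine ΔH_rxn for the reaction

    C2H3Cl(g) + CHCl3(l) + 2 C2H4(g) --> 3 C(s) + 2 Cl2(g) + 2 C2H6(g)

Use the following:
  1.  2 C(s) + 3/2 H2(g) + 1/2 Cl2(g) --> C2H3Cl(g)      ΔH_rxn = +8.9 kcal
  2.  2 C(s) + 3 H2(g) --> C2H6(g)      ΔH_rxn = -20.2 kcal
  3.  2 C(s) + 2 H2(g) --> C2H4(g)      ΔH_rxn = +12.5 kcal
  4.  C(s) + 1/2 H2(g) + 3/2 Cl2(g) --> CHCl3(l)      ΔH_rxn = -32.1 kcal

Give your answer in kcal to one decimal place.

eq. 1 reversed: -8.9 kcal
eq. 2 × 2: (2)·(-20.2) = -40.4 kcal
eq. 3 reversed and × 2: (-2)·(+12.5) = -25.0 kcal
eq. 4 reversed: +32.1 kcal
ΔH_rxn = (-1)·(+8.9) + (2)·(-20.2) + (-2)·(+12.5) + (-1)·(-32.1) = -42.2 kcal

ΔH_rxn = -42.2 kcal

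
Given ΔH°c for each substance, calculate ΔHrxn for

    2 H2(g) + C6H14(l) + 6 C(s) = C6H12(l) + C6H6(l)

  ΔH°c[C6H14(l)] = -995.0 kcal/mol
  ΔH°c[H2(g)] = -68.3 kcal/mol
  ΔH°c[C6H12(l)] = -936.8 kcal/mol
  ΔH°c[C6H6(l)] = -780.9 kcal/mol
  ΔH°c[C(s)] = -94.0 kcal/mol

With combustion enthalpies, reactants minus products:
= [2·(-68.3) + 1·(-995.0) + 6·(-94.0)] − [1·(-936.8) + 1·(-780.9)]
= 22.1 kcal/mol

ΔHrxn = 22.1 kcal/mol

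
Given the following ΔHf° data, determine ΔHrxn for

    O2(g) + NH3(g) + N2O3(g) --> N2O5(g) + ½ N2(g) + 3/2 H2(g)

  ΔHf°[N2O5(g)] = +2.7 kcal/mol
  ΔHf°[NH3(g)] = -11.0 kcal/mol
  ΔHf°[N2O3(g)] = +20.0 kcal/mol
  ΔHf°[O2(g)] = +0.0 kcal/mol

ΔHrxn = -6.3 kcal/mol

Products: 1·(+2.7) + 1/2·(+0.0) + 3/2·(+0.0) = +2.7
Reactants: 1·(+0.0) + 1·(-11.0) + 1·(+20.0) = +9.0
ΔHrxn = (+2.7) − (+9.0) = -6.3 kcal/mol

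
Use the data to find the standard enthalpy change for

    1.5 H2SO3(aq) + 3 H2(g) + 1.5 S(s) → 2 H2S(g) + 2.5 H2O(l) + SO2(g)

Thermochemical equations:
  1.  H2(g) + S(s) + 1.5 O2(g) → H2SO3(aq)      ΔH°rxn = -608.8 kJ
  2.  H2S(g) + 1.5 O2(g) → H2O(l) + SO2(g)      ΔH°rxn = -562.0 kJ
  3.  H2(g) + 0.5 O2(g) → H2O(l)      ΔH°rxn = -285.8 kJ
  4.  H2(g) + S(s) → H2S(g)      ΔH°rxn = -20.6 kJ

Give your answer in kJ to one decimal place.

eq. 1 reversed and × 3/2: (-3/2)·(-608.8) = +913.2 kJ
eq. 2 as written: -562.0 kJ
eq. 3 × 3/2: (3/2)·(-285.8) = -428.7 kJ
eq. 4 × 3: (3)·(-20.6) = -61.8 kJ
ΔH°rxn = (-3/2)·(-608.8) + (1)·(-562.0) + (3/2)·(-285.8) + (3)·(-20.6) = -139.3 kJ

ΔH°rxn = -139.3 kJ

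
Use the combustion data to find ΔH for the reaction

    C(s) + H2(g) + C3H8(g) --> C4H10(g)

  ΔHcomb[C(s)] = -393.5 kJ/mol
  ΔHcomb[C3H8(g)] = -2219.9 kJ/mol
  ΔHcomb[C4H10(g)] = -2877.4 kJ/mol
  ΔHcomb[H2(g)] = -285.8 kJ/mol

ΔH = -21.8 kJ/mol

Using ΔH = Σ nΔHc°(reactants) − Σ nΔHc°(products):
= [1·(-393.5) + 1·(-285.8) + 1·(-2219.9)] − [1·(-2877.4)]
= -21.8 kJ/mol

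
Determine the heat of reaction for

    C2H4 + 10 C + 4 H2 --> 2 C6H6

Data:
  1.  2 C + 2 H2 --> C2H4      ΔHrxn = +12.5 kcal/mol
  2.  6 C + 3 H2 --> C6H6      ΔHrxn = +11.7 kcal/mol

ΔHrxn = 10.9 kcal/mol

eq. 1 reversed: -12.5 kcal/mol
eq. 2 × 2: (2)·(+11.7) = +23.4 kcal/mol
Summing the manipulated equations, ΔHrxn = (-12.5) + (+23.4) = 10.9 kcal/mol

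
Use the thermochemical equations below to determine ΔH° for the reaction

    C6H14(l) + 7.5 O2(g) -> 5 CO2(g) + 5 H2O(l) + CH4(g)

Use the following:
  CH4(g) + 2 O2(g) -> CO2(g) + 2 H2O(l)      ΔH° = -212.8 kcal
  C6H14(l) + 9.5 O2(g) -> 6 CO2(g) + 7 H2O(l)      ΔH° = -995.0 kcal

equation 1 reversed: +212.8 kcal
equation 2 as written: -995.0 kcal
ΔH° = (+212.8) + (-995.0) = -782.2 kcal

ΔH° = -782.2 kcal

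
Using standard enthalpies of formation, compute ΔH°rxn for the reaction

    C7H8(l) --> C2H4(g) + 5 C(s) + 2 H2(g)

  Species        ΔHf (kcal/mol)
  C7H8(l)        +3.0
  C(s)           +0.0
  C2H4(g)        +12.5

ΔH°rxn = Σ nΔHf°(products) − Σ nΔHf°(reactants).
Products: 1·(+12.5) + 5·(+0.0) + 2·(+0.0) = +12.5
Reactants: 1·(+3.0) = +3.0
ΔH°rxn = (+12.5) − (+3.0) = 9.5 kcal/mol

ΔH°rxn = 9.5 kcal/mol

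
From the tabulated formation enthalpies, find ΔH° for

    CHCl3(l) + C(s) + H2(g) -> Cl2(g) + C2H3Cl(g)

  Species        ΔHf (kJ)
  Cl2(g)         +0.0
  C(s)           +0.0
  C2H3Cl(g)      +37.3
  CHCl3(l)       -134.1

Products: 1·(+0.0) + 1·(+37.3) = +37.3
Reactants: 1·(-134.1) + 1·(+0.0) + 1·(+0.0) = -134.1
ΔH° = (+37.3) − (-134.1) = 171.4 kJ

ΔH° = 171.4 kJ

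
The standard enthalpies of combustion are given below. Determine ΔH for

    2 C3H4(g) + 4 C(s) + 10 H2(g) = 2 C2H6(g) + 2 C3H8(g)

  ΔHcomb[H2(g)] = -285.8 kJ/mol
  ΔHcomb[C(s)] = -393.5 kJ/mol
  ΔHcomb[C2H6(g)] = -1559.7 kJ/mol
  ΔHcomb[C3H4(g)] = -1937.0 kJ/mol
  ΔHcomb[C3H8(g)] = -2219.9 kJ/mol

Using ΔH = Σ nΔHc°(reactants) − Σ nΔHc°(products):
= [2·(-1937.0) + 4·(-393.5) + 10·(-285.8)] − [2·(-1559.7) + 2·(-2219.9)]
= -746.8 kJ/mol

ΔH = -746.8 kJ/mol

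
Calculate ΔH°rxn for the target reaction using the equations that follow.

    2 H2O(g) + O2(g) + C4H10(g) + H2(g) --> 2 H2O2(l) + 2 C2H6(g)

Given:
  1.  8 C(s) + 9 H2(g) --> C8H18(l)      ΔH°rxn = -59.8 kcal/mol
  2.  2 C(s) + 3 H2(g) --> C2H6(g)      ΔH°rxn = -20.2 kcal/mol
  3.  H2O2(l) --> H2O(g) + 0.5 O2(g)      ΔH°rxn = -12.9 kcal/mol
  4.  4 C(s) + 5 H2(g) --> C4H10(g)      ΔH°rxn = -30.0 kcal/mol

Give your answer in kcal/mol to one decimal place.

eq. 1: not needed.
eq. 2 × 2: (2)·(-20.2) = -40.4 kcal/mol
eq. 3 reversed and × 2: (-2)·(-12.9) = +25.8 kcal/mol
eq. 4 reversed: +30.0 kcal/mol
ΔH°rxn = (-40.4) + (+25.8) + (+30.0) = 15.4 kcal/mol

ΔH°rxn = 15.4 kcal/mol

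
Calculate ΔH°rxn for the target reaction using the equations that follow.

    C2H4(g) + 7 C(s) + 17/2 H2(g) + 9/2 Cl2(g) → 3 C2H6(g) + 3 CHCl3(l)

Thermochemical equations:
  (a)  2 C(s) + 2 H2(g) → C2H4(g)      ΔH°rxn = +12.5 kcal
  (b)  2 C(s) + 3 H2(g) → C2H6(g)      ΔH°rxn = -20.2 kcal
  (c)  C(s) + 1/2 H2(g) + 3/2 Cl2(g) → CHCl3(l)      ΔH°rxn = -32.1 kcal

ΔH°rxn = -169.4 kcal

(a) reversed (C2H4(g) must end up as a reactant): -12.5 kcal
(b) × 3 (scale by 3 for the 3 C2H6(g)): (3)·(-20.2) = -60.6 kcal
(c) × 3 (scale by 3 for the 3 CHCl3(l)): (3)·(-32.1) = -96.3 kcal
ΔH°rxn = (-1)·(+12.5) + (3)·(-20.2) + (3)·(-32.1) = -169.4 kcal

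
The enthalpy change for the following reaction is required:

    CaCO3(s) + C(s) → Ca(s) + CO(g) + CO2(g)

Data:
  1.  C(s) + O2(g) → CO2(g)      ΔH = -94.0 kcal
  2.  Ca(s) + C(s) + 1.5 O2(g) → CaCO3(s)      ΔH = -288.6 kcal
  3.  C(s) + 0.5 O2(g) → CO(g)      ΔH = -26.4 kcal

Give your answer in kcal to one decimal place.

eq. 1 as written: -94.0 kcal
eq. 2 reversed: +288.6 kcal
eq. 3 as written: -26.4 kcal
Combining the equations, ΔH = (1)·(-94.0) + (-1)·(-288.6) + (1)·(-26.4) = 168.2 kcal

ΔH = 168.2 kcal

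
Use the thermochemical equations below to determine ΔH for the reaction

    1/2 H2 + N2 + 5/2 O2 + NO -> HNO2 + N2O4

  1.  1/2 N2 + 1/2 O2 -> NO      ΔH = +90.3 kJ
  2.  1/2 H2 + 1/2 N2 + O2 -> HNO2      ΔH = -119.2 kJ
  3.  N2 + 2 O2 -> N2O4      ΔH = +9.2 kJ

eq. 1 reversed: -90.3 kJ
eq. 2 as written: -119.2 kJ
eq. 3 as written: +9.2 kJ
Summing the manipulated equations, ΔH = (-1)·(+90.3) + (1)·(-119.2) + (1)·(+9.2) = -200.3 kJ

ΔH = -200.3 kJ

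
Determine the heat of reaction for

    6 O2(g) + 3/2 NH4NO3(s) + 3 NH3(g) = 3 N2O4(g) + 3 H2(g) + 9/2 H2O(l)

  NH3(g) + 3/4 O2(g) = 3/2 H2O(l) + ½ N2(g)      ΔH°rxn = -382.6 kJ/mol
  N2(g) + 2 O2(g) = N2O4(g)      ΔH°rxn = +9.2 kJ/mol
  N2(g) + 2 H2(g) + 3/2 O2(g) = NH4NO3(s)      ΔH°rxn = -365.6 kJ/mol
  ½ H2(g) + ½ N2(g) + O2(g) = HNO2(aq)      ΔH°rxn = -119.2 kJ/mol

equation 1 × 3: (3)·(-382.6) = -1147.8 kJ/mol
equation 2 × 3: (3)·(+9.2) = +27.6 kJ/mol
equation 3 reversed and × 3/2: (-3/2)·(-365.6) = +548.4 kJ/mol
equation 4: not needed.
By Hess's law, ΔH°rxn = (3)·(-382.6) + (3)·(+9.2) + (-3/2)·(-365.6) = -571.8 kJ/mol

ΔH°rxn = -571.8 kJ/mol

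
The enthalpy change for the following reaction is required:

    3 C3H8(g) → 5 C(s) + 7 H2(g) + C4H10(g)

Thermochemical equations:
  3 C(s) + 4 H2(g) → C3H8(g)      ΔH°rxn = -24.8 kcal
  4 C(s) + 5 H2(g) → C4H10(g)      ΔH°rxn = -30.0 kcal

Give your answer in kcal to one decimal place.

equation 1 reversed and × 3: (-3)·(-24.8) = +74.4 kcal
equation 2 as written: -30.0 kcal
Summing the manipulated equations, ΔH°rxn = (-3)·(-24.8) + (1)·(-30.0) = 44.4 kcal

ΔH°rxn = 44.4 kcal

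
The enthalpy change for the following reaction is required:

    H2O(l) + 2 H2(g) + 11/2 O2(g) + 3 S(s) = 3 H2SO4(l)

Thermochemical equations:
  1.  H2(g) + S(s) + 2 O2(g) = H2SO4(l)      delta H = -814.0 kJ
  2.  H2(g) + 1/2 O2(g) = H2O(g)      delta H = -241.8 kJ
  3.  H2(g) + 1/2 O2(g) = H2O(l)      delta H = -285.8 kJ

eq. 1 × 3: (3)·(-814.0) = -2442.0 kJ
eq. 2: not needed.
eq. 3 reversed: +285.8 kJ
delta H = (3)·(-814.0) + (-1)·(-285.8) = -2156.2 kJ

delta H = -2156.2 kJ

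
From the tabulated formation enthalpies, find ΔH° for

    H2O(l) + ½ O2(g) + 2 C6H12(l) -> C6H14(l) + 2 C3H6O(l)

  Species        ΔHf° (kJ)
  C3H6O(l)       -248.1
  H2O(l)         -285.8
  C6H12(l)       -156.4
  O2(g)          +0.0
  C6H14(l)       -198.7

ΔH° = -96.3 kJ

Products: 1·(-198.7) + 2·(-248.1) = -694.9
Reactants: 1·(-285.8) + 1/2·(+0.0) + 2·(-156.4) = -598.6
ΔH° = (-694.9) − (-598.6) = -96.3 kJ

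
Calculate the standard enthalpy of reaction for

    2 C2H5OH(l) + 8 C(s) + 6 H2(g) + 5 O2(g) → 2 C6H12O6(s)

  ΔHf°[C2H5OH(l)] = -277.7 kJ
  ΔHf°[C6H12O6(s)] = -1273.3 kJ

ΔHrxn = -1991.2 kJ

ΔH°rxn = Σ nΔHf°(products) − Σ nΔHf°(reactants).
Products: 2·(-1273.3) = -2546.6
Reactants: 2·(-277.7) + 8·(+0.0) + 6·(+0.0) + 5·(+0.0) = -555.4
ΔHrxn = (-2546.6) − (-555.4) = -1991.2 kJ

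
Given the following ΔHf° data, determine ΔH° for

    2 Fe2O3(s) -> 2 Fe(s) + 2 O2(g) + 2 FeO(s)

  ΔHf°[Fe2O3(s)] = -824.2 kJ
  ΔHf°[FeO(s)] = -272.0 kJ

ΔH°rxn = Σ nΔHf°(products) − Σ nΔHf°(reactants).
Products: 2·(+0.0) + 2·(+0.0) + 2·(-272.0) = -544.0
Reactants: 2·(-824.2) = -1648.4
ΔH° = (-544.0) − (-1648.4) = 1104.4 kJ

ΔH° = 1104.4 kJ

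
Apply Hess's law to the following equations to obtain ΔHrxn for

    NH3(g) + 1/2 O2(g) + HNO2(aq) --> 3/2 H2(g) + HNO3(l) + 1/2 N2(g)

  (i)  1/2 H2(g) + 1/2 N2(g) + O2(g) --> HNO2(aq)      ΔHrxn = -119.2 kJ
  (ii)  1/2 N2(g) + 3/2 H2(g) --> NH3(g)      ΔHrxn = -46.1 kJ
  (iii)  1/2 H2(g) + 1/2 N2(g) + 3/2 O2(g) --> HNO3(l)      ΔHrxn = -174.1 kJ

ΔHrxn = -8.8 kJ

(i) reversed (reverse to put HNO2(aq) on the reactant side): +119.2 kJ
(ii) reversed (reverse to put NH3(g) on the reactant side): +46.1 kJ
(iii) as written (HNO3(l) already on the product side): -174.1 kJ
ΔHrxn = (+119.2) + (+46.1) + (-174.1) = -8.8 kJ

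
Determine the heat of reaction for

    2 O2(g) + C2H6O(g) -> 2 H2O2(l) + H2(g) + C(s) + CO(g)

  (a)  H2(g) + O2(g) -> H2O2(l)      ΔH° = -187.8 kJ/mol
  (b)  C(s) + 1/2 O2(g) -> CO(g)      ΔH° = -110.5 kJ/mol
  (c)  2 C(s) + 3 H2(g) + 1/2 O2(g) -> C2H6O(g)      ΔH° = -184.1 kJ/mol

(a) × 2: (2)·(-187.8) = -375.6 kJ/mol
(b) as written: -110.5 kJ/mol
(c) reversed: +184.1 kJ/mol
ΔH° = (2)·(-187.8) + (1)·(-110.5) + (-1)·(-184.1) = -302.0 kJ/mol

ΔH° = -302.0 kJ/mol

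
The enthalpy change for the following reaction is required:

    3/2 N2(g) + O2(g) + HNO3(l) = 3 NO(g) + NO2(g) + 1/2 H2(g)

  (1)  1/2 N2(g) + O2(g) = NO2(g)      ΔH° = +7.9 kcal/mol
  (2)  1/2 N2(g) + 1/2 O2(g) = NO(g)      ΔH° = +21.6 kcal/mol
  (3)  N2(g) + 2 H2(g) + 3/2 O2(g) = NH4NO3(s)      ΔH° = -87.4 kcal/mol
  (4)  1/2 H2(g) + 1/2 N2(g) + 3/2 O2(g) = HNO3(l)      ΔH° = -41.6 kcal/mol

(1) as written: +7.9 kcal/mol
(2) × 3: (3)·(+21.6) = +64.8 kcal/mol
(3): not needed.
(4) reversed: +41.6 kcal/mol
ΔH° = (1)·(+7.9) + (3)·(+21.6) + (-1)·(-41.6) = 114.3 kcal/mol

ΔH° = 114.3 kcal/mol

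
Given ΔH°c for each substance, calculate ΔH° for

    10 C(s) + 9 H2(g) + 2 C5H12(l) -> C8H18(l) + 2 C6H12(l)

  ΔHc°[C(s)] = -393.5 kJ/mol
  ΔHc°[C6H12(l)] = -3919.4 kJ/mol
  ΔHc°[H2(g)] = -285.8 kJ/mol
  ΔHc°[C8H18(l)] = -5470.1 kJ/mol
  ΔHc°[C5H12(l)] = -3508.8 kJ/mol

ΔH° = -215.9 kJ/mol

Using ΔH = Σ nΔHc°(reactants) − Σ nΔHc°(products):
= [10·(-393.5) + 9·(-285.8) + 2·(-3508.8)] − [1·(-5470.1) + 2·(-3919.4)]
= -215.9 kJ/mol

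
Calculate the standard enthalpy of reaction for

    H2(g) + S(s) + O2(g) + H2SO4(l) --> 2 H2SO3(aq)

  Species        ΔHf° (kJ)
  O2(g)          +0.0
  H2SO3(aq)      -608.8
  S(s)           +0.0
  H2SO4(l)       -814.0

ΔH°rxn = Σ nΔHf°(products) − Σ nΔHf°(reactants).
Products: 2·(-608.8) = -1217.6
Reactants: 1·(+0.0) + 1·(+0.0) + 1·(+0.0) + 1·(-814.0) = -814.0
ΔH°rxn = (-1217.6) − (-814.0) = -403.6 kJ

ΔH°rxn = -403.6 kJ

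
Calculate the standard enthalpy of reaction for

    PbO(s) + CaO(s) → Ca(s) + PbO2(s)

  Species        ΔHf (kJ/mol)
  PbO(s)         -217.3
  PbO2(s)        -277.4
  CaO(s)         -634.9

ΔH_rxn = 574.8 kJ/mol

ΔH°rxn = Σ nΔHf°(products) − Σ nΔHf°(reactants).
Products: 1·(+0.0) + 1·(-277.4) = -277.4
Reactants: 1·(-217.3) + 1·(-634.9) = -852.2
ΔH_rxn = (-277.4) − (-852.2) = 574.8 kJ/mol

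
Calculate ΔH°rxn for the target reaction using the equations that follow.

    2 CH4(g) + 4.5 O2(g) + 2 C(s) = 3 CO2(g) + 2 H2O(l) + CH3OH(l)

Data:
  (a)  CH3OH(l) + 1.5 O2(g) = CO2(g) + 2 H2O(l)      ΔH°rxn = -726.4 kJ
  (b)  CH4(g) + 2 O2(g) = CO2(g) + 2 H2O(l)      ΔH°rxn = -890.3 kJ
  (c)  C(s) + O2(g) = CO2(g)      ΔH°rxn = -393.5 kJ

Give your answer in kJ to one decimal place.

(a) reversed (CH3OH(l) must end up as a product): +726.4 kJ
(b) × 2 (scale by 2 for the 2 CH4(g)): (2)·(-890.3) = -1780.6 kJ
(c) × 2 (×2 to match 2 C(s) in the target): (2)·(-393.5) = -787.0 kJ
ΔH°rxn = (-1)·(-726.4) + (2)·(-890.3) + (2)·(-393.5) = -1841.2 kJ

ΔH°rxn = -1841.2 kJ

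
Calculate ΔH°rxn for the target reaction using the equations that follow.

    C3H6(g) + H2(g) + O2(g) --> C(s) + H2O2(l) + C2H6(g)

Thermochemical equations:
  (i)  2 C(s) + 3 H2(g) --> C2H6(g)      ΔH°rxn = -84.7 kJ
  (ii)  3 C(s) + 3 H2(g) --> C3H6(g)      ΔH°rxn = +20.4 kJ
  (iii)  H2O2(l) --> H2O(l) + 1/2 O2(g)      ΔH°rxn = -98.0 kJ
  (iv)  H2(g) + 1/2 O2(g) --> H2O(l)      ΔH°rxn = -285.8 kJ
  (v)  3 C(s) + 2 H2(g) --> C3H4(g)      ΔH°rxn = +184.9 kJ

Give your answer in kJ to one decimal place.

(i) as written: -84.7 kJ
(ii) reversed: -20.4 kJ
(iii) reversed: +98.0 kJ
(iv) as written: -285.8 kJ
(v): not needed.
By Hess's law, ΔH°rxn = (1)·(-84.7) + (-1)·(+20.4) + (-1)·(-98.0) + (1)·(-285.8) = -292.9 kJ

ΔH°rxn = -292.9 kJ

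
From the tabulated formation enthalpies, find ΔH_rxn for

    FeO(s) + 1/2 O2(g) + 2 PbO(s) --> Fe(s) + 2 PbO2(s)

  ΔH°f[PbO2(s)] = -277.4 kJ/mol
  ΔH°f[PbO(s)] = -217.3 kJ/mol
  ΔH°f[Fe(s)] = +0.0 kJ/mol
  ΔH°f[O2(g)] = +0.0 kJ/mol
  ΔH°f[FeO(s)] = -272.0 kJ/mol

Products: 1·(+0.0) + 2·(-277.4) = -554.8
Reactants: 1·(-272.0) + 1/2·(+0.0) + 2·(-217.3) = -706.6
ΔH_rxn = (-554.8) − (-706.6) = 151.8 kJ/mol

ΔH_rxn = 151.8 kJ/mol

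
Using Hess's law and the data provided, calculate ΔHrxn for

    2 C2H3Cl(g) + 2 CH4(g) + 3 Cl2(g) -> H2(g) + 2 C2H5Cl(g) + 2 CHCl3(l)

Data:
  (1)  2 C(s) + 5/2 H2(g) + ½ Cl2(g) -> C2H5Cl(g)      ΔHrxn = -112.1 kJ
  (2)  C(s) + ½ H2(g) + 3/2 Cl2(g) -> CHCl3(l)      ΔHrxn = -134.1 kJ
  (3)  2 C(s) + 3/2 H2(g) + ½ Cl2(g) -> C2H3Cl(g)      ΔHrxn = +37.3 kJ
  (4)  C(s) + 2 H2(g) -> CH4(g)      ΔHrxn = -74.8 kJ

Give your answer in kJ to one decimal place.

ΔHrxn = -417.4 kJ

(1) × 2 (scale by 2 for the 2 C2H5Cl(g)): (2)·(-112.1) = -224.2 kJ
(2) × 2 (×2 to match 2 CHCl3(l) in the target): (2)·(-134.1) = -268.2 kJ
(3) reversed and × 2 (C2H3Cl(g) must end up as a reactant; scale by 2 for the 2 C2H3Cl(g)): (-2)·(+37.3) = -74.6 kJ
(4) reversed and × 2 (CH4(g) must end up as a reactant; scale by 2 for the 2 CH4(g)): (-2)·(-74.8) = +149.6 kJ
ΔHrxn = (-224.2) + (-268.2) + (-74.6) + (+149.6) = -417.4 kJ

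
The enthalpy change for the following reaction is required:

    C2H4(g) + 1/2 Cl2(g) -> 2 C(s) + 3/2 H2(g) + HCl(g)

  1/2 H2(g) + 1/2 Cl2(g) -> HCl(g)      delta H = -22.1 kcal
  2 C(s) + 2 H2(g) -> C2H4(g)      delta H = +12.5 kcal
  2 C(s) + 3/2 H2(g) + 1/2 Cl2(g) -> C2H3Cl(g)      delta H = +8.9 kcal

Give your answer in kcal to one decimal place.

equation 1 as written: -22.1 kcal
equation 2 reversed: -12.5 kcal
equation 3: not needed.
delta H = (1)·(-22.1) + (-1)·(+12.5) = -34.6 kcal

delta H = -34.6 kcal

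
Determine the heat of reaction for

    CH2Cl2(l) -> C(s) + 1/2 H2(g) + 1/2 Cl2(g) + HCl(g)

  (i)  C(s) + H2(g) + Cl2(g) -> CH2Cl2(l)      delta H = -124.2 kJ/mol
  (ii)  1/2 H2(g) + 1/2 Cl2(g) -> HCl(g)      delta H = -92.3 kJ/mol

(i) reversed (reverse to put CH2Cl2(l) on the reactant side): +124.2 kJ/mol
(ii) as written (HCl(g) already on the product side): -92.3 kJ/mol
delta H = (+124.2) + (-92.3) = 31.9 kJ/mol

delta H = 31.9 kJ/mol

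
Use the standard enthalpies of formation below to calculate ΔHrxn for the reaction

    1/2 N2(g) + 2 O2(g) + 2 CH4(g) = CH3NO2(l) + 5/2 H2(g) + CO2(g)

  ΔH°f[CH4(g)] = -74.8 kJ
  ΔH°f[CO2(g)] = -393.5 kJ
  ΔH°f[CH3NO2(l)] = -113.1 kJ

ΔHrxn = -357.0 kJ

ΔH°rxn = Σ nΔHf°(products) − Σ nΔHf°(reactants).
Products: 1·(-113.1) + 5/2·(+0.0) + 1·(-393.5) = -506.6
Reactants: 1/2·(+0.0) + 2·(+0.0) + 2·(-74.8) = -149.6
ΔHrxn = (-506.6) − (-149.6) = -357.0 kJ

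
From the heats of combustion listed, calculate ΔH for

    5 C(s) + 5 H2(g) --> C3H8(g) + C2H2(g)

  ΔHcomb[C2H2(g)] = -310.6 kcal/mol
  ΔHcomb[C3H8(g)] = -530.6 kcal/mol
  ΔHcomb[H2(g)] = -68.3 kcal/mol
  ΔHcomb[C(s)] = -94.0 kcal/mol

ΔH = 29.7 kcal/mol

With combustion enthalpies, reactants minus products:
= [5·(-94.0) + 5·(-68.3)] − [1·(-530.6) + 1·(-310.6)]
= 29.7 kcal/mol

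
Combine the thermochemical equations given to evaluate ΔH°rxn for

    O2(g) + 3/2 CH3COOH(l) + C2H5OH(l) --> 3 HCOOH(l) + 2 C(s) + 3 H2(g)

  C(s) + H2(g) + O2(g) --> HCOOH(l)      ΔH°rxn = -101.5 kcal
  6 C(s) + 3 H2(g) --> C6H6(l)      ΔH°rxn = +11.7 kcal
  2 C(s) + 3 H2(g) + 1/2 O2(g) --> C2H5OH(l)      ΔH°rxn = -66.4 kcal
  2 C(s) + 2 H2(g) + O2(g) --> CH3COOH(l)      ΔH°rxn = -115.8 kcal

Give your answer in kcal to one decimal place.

ΔH°rxn = -64.4 kcal

equation 1 × 3: (3)·(-101.5) = -304.5 kcal
equation 2: not needed.
equation 3 reversed: +66.4 kcal
equation 4 reversed and × 3/2: (-3/2)·(-115.8) = +173.7 kcal
ΔH°rxn = (3)·(-101.5) + (-1)·(-66.4) + (-3/2)·(-115.8) = -64.4 kcal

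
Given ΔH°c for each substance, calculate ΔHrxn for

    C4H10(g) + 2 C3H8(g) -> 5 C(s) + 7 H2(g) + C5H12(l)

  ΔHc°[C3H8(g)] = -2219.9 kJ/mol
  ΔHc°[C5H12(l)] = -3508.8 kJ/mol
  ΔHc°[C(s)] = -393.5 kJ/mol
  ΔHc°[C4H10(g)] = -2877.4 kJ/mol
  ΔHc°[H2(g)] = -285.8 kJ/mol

Using ΔH = Σ nΔHc°(reactants) − Σ nΔHc°(products):
= [1·(-2877.4) + 2·(-2219.9)] − [5·(-393.5) + 7·(-285.8) + 1·(-3508.8)]
= 159.7 kJ/mol

ΔHrxn = 159.7 kJ/mol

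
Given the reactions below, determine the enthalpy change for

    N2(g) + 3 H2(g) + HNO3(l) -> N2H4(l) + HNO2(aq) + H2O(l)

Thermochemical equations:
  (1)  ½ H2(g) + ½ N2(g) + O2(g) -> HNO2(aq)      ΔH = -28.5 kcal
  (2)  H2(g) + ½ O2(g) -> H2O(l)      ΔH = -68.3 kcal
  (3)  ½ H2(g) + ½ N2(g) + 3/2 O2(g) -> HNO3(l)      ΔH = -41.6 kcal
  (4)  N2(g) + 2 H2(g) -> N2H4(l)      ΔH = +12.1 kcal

(1) as written: -28.5 kcal
(2) as written: -68.3 kcal
(3) reversed: +41.6 kcal
(4) as written: +12.1 kcal
ΔH = (1)·(-28.5) + (1)·(-68.3) + (-1)·(-41.6) + (1)·(+12.1) = -43.1 kcal

ΔH = -43.1 kcal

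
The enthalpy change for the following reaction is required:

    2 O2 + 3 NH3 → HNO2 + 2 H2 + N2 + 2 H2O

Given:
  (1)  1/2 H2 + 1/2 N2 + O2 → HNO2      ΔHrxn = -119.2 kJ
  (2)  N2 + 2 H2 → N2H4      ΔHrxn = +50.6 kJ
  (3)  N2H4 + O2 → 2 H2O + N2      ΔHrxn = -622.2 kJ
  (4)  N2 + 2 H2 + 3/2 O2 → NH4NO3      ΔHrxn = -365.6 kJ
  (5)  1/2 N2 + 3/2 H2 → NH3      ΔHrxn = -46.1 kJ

(1) as written (HNO2 already on the product side): -119.2 kJ
(2) as written: +50.6 kJ
(3) as written (H2O already on the product side): -622.2 kJ
(4): not needed (NH4NO3 appears nowhere else).
(5) reversed and × 3 (NH3 must end up as a reactant; ×3 to match 3 NH3 in the target): (-3)·(-46.1) = +138.3 kJ
Since enthalpy is a state function, ΔHrxn = (1)·(-119.2) + (1)·(+50.6) + (1)·(-622.2) + (-3)·(-46.1) = -552.5 kJ

ΔHrxn = -552.5 kJ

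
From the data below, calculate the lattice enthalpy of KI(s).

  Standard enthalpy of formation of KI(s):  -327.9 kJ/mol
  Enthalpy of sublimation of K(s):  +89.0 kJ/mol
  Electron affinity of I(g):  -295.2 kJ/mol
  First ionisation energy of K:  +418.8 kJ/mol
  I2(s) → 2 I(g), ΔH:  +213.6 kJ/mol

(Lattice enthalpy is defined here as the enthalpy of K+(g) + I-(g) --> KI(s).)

ΔHf° = 1·ΔHsub + 1·(ΣIE) + 1/2·D(I2) + 1·EA + U
-327.9 = 1·(+89.0) + 1·(+418.8) + 1/2·(+213.6) + 1·(-295.2) + U
U = -327.9 − (+319.4) = -647.3 kJ/mol

U = -647.3 kJ/mol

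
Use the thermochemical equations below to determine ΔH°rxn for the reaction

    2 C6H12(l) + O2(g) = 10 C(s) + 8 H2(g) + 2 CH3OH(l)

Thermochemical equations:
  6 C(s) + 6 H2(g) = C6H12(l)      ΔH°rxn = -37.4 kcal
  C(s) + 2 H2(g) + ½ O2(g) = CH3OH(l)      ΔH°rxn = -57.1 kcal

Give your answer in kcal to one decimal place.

ΔH°rxn = -39.4 kcal

equation 1 reversed and × 2 (C6H12(l) must end up as a reactant; ×2 to match 2 C6H12(l) in the target): (-2)·(-37.4) = +74.8 kcal
equation 2 × 2 (scale by 2 for the 2 CH3OH(l)): (2)·(-57.1) = -114.2 kcal
ΔH°rxn = (+74.8) + (-114.2) = -39.4 kcal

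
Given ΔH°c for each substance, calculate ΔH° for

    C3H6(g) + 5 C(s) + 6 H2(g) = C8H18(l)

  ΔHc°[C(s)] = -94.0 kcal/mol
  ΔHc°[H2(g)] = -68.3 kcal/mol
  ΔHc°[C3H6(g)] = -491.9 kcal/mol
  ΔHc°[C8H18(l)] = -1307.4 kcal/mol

ΔH° = -64.3 kcal/mol

Using ΔH = Σ nΔHc°(reactants) − Σ nΔHc°(products):
= [1·(-491.9) + 5·(-94.0) + 6·(-68.3)] − [1·(-1307.4)]
= -64.3 kcal/mol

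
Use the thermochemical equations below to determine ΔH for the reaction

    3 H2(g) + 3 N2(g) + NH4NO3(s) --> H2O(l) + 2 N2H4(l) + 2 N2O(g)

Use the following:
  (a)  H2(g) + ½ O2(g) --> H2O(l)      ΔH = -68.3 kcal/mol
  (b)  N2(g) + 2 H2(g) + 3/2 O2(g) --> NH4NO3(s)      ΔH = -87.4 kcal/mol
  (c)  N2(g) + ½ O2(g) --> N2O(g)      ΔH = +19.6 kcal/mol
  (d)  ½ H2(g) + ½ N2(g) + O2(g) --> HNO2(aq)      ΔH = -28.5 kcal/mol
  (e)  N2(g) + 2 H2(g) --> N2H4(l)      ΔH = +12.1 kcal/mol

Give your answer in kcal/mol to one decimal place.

(a) as written: -68.3 kcal/mol
(b) reversed: +87.4 kcal/mol
(c) × 2: (2)·(+19.6) = +39.2 kcal/mol
(d): not needed.
(e) × 2: (2)·(+12.1) = +24.2 kcal/mol
Since enthalpy is a state function, ΔH = (-68.3) + (+87.4) + (+39.2) + (+24.2) = 82.5 kcal/mol

ΔH = 82.5 kcal/mol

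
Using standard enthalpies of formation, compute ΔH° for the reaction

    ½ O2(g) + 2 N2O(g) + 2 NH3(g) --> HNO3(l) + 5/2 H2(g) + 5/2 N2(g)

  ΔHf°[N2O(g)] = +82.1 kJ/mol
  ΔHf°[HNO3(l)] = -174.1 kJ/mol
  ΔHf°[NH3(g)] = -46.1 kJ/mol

ΔH° = -246.1 kJ/mol

ΔH°rxn = Σ nΔHf°(products) − Σ nΔHf°(reactants).
Products: 1·(-174.1) + 5/2·(+0.0) + 5/2·(+0.0) = -174.1
Reactants: 1/2·(+0.0) + 2·(+82.1) + 2·(-46.1) = +72.0
ΔH° = (-174.1) − (+72.0) = -246.1 kJ/mol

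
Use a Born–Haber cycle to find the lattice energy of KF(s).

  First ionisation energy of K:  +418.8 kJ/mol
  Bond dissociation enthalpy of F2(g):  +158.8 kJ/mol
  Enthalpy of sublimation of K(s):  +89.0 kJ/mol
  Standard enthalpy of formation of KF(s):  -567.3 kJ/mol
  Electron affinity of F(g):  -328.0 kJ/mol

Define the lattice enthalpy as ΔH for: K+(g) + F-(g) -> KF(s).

U = -826.5 kJ/mol

ΔHf° = 1·ΔHsub + 1·(ΣIE) + 1/2·D(F2) + 1·EA + U
-567.3 = 1·(+89.0) + 1·(+418.8) + 1/2·(+158.8) + 1·(-328.0) + U
U = -567.3 − (+259.2) = -826.5 kJ/mol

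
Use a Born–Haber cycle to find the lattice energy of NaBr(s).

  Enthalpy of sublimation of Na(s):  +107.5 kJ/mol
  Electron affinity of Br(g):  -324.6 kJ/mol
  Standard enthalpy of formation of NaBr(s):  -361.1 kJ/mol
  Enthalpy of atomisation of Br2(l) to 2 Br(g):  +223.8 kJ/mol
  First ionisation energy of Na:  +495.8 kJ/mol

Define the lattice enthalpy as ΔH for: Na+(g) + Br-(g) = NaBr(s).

U = -751.7 kJ/mol

ΔHf° = 1·ΔHsub + 1·(ΣIE) + 1/2·D(Br2) + 1·EA + U
-361.1 = 1·(+107.5) + 1·(+495.8) + 1/2·(+223.8) + 1·(-324.6) + U
U = -361.1 − (+390.6) = -751.7 kJ/mol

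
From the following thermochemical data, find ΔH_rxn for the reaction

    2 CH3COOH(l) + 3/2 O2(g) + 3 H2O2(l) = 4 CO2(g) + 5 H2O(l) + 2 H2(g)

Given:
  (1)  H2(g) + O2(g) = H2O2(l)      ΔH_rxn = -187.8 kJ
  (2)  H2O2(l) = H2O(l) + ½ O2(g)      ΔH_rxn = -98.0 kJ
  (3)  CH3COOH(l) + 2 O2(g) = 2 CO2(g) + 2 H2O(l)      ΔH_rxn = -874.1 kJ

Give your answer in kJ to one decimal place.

(1) reversed and × 2: (-2)·(-187.8) = +375.6 kJ
(2) as written: -98.0 kJ
(3) × 2: (2)·(-874.1) = -1748.2 kJ
By Hess's law, ΔH_rxn = (-2)·(-187.8) + (1)·(-98.0) + (2)·(-874.1) = -1470.6 kJ

ΔH_rxn = -1470.6 kJ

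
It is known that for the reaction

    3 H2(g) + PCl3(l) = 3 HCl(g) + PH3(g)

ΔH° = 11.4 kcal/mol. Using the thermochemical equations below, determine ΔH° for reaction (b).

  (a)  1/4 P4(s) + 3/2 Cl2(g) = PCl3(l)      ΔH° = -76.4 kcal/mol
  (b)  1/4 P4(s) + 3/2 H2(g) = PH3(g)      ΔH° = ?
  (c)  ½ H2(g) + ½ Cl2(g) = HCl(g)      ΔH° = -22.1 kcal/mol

(a) reversed (reverse to put PCl3(l) on the reactant side): +76.4 kcal/mol
(b) as written (PH3(g) already on the product side): contributes x
(c) × 3 (scale by 3 for the 3 HCl(g)): (3)·(-22.1) = -66.3 kcal/mol
+11.4 = (+76.4) + (-66.3) + x
x = (+11.4 − (+10.1)) / (1) = 1.3 kcal/mol

ΔH° = 1.3 kcal/mol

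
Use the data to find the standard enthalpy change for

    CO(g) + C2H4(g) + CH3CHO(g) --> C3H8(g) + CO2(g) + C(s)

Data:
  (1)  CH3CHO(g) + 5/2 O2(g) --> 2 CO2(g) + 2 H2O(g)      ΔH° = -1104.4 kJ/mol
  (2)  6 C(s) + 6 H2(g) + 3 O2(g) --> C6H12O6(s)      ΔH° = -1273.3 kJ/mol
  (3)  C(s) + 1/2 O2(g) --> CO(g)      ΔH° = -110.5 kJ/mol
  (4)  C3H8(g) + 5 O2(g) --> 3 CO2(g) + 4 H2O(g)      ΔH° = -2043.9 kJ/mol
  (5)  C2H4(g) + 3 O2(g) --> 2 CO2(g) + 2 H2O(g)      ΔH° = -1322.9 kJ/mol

ΔH° = -272.9 kJ/mol

(1) as written (CH3CHO(g) already on the reactant side): -1104.4 kJ/mol
(2): not needed (C6H12O6(s) appears nowhere else).
(3) reversed (reverse to put CO(g) on the reactant side): +110.5 kJ/mol
(4) reversed (reverse to put C3H8(g) on the product side): +2043.9 kJ/mol
(5) as written (C2H4(g) already on the reactant side): -1322.9 kJ/mol
ΔH° = (-1104.4) + (+110.5) + (+2043.9) + (-1322.9) = -272.9 kJ/mol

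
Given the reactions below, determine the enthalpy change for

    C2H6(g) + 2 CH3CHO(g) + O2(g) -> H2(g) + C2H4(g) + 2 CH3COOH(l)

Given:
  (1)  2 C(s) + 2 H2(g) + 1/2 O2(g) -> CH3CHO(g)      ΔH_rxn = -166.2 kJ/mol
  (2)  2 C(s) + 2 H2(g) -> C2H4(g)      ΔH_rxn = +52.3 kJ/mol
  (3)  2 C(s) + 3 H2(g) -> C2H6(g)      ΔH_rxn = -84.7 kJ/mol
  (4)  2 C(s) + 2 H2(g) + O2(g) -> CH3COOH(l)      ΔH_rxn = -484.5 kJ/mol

(1) reversed and × 2: (-2)·(-166.2) = +332.4 kJ/mol
(2) as written: +52.3 kJ/mol
(3) reversed: +84.7 kJ/mol
(4) × 2: (2)·(-484.5) = -969.0 kJ/mol
ΔH_rxn = (-2)·(-166.2) + (1)·(+52.3) + (-1)·(-84.7) + (2)·(-484.5) = -499.6 kJ/mol

ΔH_rxn = -499.6 kJ/mol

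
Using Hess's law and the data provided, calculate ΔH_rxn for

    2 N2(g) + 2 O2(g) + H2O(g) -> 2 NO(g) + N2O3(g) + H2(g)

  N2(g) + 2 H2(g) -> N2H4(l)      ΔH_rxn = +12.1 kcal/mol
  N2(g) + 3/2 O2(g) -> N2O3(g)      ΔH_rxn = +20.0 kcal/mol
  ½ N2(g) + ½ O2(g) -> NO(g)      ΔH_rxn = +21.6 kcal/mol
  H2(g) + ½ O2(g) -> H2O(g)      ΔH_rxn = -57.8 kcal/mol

ΔH_rxn = 121.0 kcal/mol

equation 1: not needed (N2H4(l) appears nowhere else).
equation 2 as written (N2O3(g) already on the product side): +20.0 kcal/mol
equation 3 × 2 (×2 to match 2 NO(g) in the target): (2)·(+21.6) = +43.2 kcal/mol
equation 4 reversed (reverse to put H2O(g) on the reactant side): +57.8 kcal/mol
By Hess's law, ΔH_rxn = (+20.0) + (+43.2) + (+57.8) = 121.0 kcal/mol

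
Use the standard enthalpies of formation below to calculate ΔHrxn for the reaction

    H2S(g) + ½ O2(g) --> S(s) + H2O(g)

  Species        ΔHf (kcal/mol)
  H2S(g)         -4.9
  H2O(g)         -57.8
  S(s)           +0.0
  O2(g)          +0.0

ΔHrxn = -52.9 kcal/mol

ΔH°rxn = Σ nΔHf°(products) − Σ nΔHf°(reactants).
Products: 1·(+0.0) + 1·(-57.8) = -57.8
Reactants: 1·(-4.9) + 1/2·(+0.0) = -4.9
ΔHrxn = (-57.8) − (-4.9) = -52.9 kcal/mol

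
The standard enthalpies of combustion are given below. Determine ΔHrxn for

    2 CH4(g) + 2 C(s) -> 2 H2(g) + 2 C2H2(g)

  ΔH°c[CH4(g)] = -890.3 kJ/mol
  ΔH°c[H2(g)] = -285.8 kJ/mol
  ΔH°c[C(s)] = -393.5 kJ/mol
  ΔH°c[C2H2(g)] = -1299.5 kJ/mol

ΔHrxn = 603.0 kJ/mol

Using ΔH = Σ nΔHc°(reactants) − Σ nΔHc°(products):
= [2·(-890.3) + 2·(-393.5)] − [2·(-285.8) + 2·(-1299.5)]
= 603.0 kJ/mol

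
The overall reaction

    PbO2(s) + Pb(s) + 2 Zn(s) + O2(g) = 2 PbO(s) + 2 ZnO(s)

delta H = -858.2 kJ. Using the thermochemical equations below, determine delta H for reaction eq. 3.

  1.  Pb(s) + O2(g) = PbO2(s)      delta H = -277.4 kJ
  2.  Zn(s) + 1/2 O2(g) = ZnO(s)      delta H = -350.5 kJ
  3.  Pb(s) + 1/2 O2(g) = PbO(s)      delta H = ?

eq. 1 reversed: +277.4 kJ
eq. 2 × 2: (2)·(-350.5) = -701.0 kJ
eq. 3 × 2: contributes 2·x
-858.2 = (+277.4) + (-701.0) + 2·x
x = (-858.2 − (-423.6)) / (2) = -217.3 kJ

delta H = -217.3 kJ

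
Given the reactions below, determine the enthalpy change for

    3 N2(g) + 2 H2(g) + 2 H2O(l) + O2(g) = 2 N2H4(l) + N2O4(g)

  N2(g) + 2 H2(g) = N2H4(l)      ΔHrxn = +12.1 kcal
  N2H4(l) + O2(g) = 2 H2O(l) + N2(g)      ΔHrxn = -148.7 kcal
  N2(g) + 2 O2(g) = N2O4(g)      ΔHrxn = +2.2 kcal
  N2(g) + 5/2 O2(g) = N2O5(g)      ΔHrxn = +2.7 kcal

equation 1 as written (H2(g) already on the reactant side): +12.1 kcal
equation 2 reversed (reverse to put H2O(l) on the reactant side): +148.7 kcal
equation 3 as written (N2O4(g) already on the product side): +2.2 kcal
equation 4: not needed (N2O5(g) appears nowhere else).
ΔHrxn = (1)·(+12.1) + (-1)·(-148.7) + (1)·(+2.2) = 163.0 kcal

ΔHrxn = 163.0 kcal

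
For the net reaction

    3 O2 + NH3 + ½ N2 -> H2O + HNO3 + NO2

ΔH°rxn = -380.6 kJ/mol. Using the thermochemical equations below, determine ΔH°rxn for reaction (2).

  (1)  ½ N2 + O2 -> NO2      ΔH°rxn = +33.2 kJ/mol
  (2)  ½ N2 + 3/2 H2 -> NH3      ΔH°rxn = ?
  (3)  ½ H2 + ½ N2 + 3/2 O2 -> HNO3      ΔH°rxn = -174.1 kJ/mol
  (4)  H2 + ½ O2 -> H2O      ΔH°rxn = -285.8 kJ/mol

ΔH°rxn = -46.1 kJ/mol

(1) as written (NO2 already on the product side): +33.2 kJ/mol
(2) reversed (reverse to put NH3 on the reactant side): contributes −x
(3) as written (HNO3 already on the product side): -174.1 kJ/mol
(4) as written (H2O already on the product side): -285.8 kJ/mol
-380.6 = (+33.2) + (-174.1) + (-285.8) − x
x = (-380.6 − (-426.7)) / (-1) = -46.1 kJ/mol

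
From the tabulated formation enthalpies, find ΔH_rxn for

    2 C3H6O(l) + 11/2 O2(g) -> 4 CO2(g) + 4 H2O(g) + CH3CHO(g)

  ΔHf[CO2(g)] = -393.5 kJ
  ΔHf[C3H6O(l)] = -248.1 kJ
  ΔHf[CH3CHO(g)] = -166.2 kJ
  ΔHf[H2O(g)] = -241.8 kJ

ΔH_rxn = -2211.2 kJ

Products: 4·(-393.5) + 4·(-241.8) + 1·(-166.2) = -2707.4
Reactants: 2·(-248.1) + 11/2·(+0.0) = -496.2
ΔH_rxn = (-2707.4) − (-496.2) = -2211.2 kJ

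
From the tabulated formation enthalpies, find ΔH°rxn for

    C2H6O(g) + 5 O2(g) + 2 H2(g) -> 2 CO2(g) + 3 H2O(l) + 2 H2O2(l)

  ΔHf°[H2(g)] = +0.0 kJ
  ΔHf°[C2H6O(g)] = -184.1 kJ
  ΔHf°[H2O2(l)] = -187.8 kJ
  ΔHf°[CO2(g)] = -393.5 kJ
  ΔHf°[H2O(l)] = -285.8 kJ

ΔH°rxn = -1835.9 kJ

Products: 2·(-393.5) + 3·(-285.8) + 2·(-187.8) = -2020.0
Reactants: 1·(-184.1) + 5·(+0.0) + 2·(+0.0) = -184.1
ΔH°rxn = (-2020.0) − (-184.1) = -1835.9 kJ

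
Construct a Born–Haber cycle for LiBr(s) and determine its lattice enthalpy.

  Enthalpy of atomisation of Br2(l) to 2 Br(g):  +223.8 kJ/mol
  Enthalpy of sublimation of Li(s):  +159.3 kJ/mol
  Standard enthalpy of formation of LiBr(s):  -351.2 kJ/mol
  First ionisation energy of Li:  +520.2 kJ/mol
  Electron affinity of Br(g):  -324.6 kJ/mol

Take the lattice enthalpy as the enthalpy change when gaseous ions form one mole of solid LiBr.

U = -818.0 kJ/mol

ΔHf° = 1·ΔHsub + 1·(ΣIE) + 1/2·D(Br2) + 1·EA + U
-351.2 = 1·(+159.3) + 1·(+520.2) + 1/2·(+223.8) + 1·(-324.6) + U
U = -351.2 − (+466.8) = -818.0 kJ/mol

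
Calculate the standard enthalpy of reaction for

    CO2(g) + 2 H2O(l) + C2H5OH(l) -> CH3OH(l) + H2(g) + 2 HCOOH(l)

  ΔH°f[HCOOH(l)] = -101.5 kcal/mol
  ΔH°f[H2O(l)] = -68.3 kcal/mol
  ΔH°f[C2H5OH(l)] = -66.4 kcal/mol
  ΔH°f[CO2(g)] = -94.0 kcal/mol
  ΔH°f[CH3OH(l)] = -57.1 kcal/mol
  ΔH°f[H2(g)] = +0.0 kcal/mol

ΔH_rxn = 36.9 kcal/mol

Products: 1·(-57.1) + 1·(+0.0) + 2·(-101.5) = -260.1
Reactants: 1·(-94.0) + 2·(-68.3) + 1·(-66.4) = -297.0
ΔH_rxn = (-260.1) − (-297.0) = 36.9 kcal/mol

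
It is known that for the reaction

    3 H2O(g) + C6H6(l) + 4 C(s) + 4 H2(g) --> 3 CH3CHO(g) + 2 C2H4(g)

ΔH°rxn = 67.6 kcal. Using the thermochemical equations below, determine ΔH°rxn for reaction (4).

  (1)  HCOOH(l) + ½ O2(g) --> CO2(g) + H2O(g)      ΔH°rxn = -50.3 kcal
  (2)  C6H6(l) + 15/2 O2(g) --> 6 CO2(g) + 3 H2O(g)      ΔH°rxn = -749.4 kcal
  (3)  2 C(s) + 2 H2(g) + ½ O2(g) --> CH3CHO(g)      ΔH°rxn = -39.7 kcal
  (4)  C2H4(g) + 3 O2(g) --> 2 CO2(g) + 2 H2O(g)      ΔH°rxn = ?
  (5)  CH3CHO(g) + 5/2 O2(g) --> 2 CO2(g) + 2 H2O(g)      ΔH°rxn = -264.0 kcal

ΔH°rxn = -316.2 kcal

(1): not needed.
(2) as written: -749.4 kcal
(3) × 2: (2)·(-39.7) = -79.4 kcal
(4) reversed and × 2: contributes −2·x
(5) reversed: +264.0 kcal
+67.6 = (-749.4) + (-79.4) + (+264.0) − 2·x
x = (+67.6 − (-564.8)) / (-2) = -316.2 kcal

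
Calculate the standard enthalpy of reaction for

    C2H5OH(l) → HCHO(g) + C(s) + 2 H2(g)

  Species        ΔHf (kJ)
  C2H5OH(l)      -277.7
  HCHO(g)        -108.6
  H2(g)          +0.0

ΔH° = 169.1 kJ

ΔH°rxn = Σ nΔHf°(products) − Σ nΔHf°(reactants).
Products: 1·(-108.6) + 1·(+0.0) + 2·(+0.0) = -108.6
Reactants: 1·(-277.7) = -277.7
ΔH° = (-108.6) − (-277.7) = 169.1 kJ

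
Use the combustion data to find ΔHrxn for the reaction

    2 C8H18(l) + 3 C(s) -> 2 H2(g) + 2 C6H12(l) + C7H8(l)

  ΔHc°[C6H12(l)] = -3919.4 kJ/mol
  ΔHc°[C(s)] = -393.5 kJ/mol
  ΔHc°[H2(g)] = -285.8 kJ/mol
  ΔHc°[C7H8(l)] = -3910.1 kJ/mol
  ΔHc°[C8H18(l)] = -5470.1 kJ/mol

ΔHrxn = 199.8 kJ/mol

Using ΔH = Σ nΔHc°(reactants) − Σ nΔHc°(products):
= [2·(-5470.1) + 3·(-393.5)] − [2·(-285.8) + 2·(-3919.4) + 1·(-3910.1)]
= 199.8 kJ/mol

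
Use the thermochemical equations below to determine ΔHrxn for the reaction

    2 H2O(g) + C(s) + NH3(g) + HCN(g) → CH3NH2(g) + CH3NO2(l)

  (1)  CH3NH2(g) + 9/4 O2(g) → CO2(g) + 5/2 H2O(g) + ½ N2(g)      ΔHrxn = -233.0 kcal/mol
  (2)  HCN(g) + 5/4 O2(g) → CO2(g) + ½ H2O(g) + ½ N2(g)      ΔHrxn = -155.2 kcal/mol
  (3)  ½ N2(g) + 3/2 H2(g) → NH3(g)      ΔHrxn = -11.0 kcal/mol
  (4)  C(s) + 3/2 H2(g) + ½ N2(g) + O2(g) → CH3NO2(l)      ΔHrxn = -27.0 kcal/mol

ΔHrxn = 61.8 kcal/mol

(1) reversed: +233.0 kcal/mol
(2) as written: -155.2 kcal/mol
(3) reversed: +11.0 kcal/mol
(4) as written: -27.0 kcal/mol
Summing the manipulated equations, ΔHrxn = (+233.0) + (-155.2) + (+11.0) + (-27.0) = 61.8 kcal/mol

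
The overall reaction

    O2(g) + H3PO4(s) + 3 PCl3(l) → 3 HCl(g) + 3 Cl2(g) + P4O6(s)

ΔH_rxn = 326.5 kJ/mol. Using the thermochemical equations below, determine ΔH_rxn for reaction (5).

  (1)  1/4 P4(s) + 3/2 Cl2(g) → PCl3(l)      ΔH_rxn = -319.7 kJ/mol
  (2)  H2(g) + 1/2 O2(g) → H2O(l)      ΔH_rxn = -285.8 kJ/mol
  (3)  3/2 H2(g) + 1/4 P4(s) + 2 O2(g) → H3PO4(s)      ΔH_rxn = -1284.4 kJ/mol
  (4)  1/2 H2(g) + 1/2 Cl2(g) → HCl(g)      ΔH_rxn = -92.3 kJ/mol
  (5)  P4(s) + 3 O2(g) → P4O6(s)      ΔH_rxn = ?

(1) reversed and × 3 (reverse to put PCl3(l) on the reactant side; ×3 to match 3 PCl3(l) in the target): (-3)·(-319.7) = +959.1 kJ/mol
(2): not needed (H2O(l) appears nowhere else).
(3) reversed (H3PO4(s) must end up as a reactant): +1284.4 kJ/mol
(4) × 3 (scale by 3 for the 3 HCl(g)): (3)·(-92.3) = -276.9 kJ/mol
(5) as written (P4O6(s) already on the product side): contributes x
+326.5 = (+959.1) + (+1284.4) + (-276.9) + x
x = (+326.5 − (+1966.6)) / (1) = -1640.1 kJ/mol

ΔH_rxn = -1640.1 kJ/mol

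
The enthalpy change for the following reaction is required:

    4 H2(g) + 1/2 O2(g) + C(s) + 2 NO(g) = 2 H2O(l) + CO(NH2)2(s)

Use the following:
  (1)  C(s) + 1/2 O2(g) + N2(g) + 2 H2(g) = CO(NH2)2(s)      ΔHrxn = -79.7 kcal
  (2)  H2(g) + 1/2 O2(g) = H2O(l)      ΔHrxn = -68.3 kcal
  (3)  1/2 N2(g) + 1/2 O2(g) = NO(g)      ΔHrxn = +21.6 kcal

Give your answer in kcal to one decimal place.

ΔHrxn = -259.5 kcal

(1) as written: -79.7 kcal
(2) × 2: (2)·(-68.3) = -136.6 kcal
(3) reversed and × 2: (-2)·(+21.6) = -43.2 kcal
Combining the equations, ΔHrxn = (-79.7) + (-136.6) + (-43.2) = -259.5 kcal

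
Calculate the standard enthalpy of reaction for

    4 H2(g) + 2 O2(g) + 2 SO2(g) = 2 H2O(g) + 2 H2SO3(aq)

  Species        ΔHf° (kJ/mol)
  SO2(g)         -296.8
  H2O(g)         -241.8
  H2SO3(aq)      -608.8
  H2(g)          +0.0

ΔH_rxn = -1107.6 kJ/mol

Products: 2·(-241.8) + 2·(-608.8) = -1701.2
Reactants: 4·(+0.0) + 2·(+0.0) + 2·(-296.8) = -593.6
ΔH_rxn = (-1701.2) − (-593.6) = -1107.6 kJ/mol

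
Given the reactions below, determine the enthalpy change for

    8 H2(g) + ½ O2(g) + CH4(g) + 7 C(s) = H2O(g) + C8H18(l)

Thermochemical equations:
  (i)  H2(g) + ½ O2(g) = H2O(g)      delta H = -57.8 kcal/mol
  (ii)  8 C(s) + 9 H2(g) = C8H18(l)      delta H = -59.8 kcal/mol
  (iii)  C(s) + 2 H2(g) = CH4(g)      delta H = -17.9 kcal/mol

(i) as written (H2O(g) already on the product side): -57.8 kcal/mol
(ii) as written (C8H18(l) already on the product side): -59.8 kcal/mol
(iii) reversed (reverse to put CH4(g) on the reactant side): +17.9 kcal/mol
Summing the manipulated equations, delta H = (1)·(-57.8) + (1)·(-59.8) + (-1)·(-17.9) = -99.7 kcal/mol

delta H = -99.7 kcal/mol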